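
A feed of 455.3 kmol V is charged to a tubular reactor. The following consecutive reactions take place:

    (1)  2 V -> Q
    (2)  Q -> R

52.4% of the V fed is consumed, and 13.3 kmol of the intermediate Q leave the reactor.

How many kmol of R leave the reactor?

Conversion of V: V consumed = 2ξ₁ = 0.524 × 455.3 → ξ₁ = 119.3 kmol.
Q balance: n_Q = 0 + 1ξ₁ − 1ξ₂ = 13.3 → ξ₂ = (1·119.3 − 13.3)/1 = 106 kmol.
Outlet amounts (n = n₀ + Σ ν·ξ):
  V: 455.3 − 2(119.3) = 216.7
  Q: 0 + 1(119.3) − 1(106) = 13.3
  R: 0 + 1(106) = 106

106 kmol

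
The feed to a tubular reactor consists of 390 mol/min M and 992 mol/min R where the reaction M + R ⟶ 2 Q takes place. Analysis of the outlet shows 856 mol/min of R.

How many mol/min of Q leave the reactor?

272 mol/min

For R: n = n₀ − 1ξ → 856 = 992 − 1ξ, giving ξ = 136 mol/min.
Outlet amounts (n = n₀ + ν ξ):
  M: 390 − 1(136) = 254
  R: 992 − 1(136) = 856
  Q: 0 + 2(136) = 272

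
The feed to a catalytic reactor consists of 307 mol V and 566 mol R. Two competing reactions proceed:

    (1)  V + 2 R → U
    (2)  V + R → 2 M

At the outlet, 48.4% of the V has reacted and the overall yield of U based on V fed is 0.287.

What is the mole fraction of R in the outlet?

Yield of U: 1ξ₁ / 307 = 0.287 → ξ₁ = 88.11 mol.
Conversion of V: 1ξ₁ + 1ξ₂ = 0.484 × 307 = 148.6 → ξ₂ = 60.48 mol.
Outlet amounts (n = n₀ + Σ ν·ξ):
  V: 307 − 1(88.11) − 1(60.48) = 158.4
  R: 566 − 2(88.11) − 1(60.48) = 329.3
  U: 0 + 1(88.11) = 88.11
  M: 0 + 2(60.48) = 121
Total out = 696.8 mol; y_R = 329.3 / 696.8 = 0.4726.

0.473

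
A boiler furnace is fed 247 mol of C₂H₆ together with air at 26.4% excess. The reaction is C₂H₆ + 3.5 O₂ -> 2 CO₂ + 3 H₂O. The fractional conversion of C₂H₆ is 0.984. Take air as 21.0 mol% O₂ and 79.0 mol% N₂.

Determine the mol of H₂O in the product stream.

Stoichiometric O₂ = 3.5 × 247 = 864.5 mol; O₂ fed = 864.5 × 1.264 = 1093 mol.
N₂ fed = 1093 × 79/21 = 4111 mol.
Fuel reacted = 0.984 × 247 → ξ = 243 mol.
Outlet (n = n₀ + ν ξ):
  C₂H₆: 247 − 1(243) = 3.952
  O₂: 1093 − 3.5(243) = 242.1
  N₂: 4111 (inert)
  CO₂: 0 + 2(243) = 486.1
  H₂O: 0 + 3(243) = 729.1

729 mol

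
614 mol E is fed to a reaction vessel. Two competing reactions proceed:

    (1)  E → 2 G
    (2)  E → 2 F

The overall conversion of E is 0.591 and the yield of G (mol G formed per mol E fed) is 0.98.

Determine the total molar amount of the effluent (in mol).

977 mol

Yield of G: 2ξ₁ / 614 = 0.98 → ξ₁ = 300.9 mol.
Conversion of E: 1ξ₁ + 1ξ₂ = 0.591 × 614 = 362.9 → ξ₂ = 62.01 mol.
Outlet amounts (n = n₀ + Σ ν·ξ):
  E: 614 − 1(300.9) − 1(62.01) = 251.1
  G: 0 + 2(300.9) = 601.7
  F: 0 + 2(62.01) = 124
Total out = 251.1 + 601.7 + 124 = 976.9 mol.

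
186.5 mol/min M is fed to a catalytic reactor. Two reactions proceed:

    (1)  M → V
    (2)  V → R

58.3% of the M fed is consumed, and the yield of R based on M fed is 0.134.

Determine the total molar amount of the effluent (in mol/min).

Conversion of M: M consumed = 1ξ₁ = 0.583 × 186.5 → ξ₁ = 108.7 mol/min.
Yield of R: 1ξ₂ / 186.5 = 0.134 → ξ₂ = 24.99 mol/min.
Outlet amounts (n = n₀ + Σ ν·ξ):
  M: 186.5 − 1(108.7) = 77.77
  V: 0 + 1(108.7) − 1(24.99) = 83.74
  R: 0 + 1(24.99) = 24.99
Total out = 77.77 + 83.74 + 24.99 = 186.5 mol/min.

186 mol/min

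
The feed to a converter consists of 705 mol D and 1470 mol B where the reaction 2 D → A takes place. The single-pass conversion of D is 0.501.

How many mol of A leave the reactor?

177 mol

D reacted = 0.501 × 705 = 353.2 mol; ν_D = −2, so ξ = 353.2/2 = 176.6 mol.
Outlet amounts (n = n₀ + ν ξ):
  D: 705 − 2(176.6) = 351.8
  A: 0 + 1(176.6) = 176.6
  B: 1470 (inert)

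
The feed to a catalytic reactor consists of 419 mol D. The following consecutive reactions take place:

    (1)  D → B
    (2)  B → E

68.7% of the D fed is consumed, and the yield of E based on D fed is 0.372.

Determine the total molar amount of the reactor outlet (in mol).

419 mol

Conversion of D: D consumed = 1ξ₁ = 0.687 × 419 → ξ₁ = 287.9 mol.
Yield of E: 1ξ₂ / 419 = 0.372 → ξ₂ = 155.9 mol.
Outlet amounts (n = n₀ + Σ ν·ξ):
  D: 419 − 1(287.9) = 131.1
  B: 0 + 1(287.9) − 1(155.9) = 132
  E: 0 + 1(155.9) = 155.9
Total out = 131.1 + 132 + 155.9 = 419 mol.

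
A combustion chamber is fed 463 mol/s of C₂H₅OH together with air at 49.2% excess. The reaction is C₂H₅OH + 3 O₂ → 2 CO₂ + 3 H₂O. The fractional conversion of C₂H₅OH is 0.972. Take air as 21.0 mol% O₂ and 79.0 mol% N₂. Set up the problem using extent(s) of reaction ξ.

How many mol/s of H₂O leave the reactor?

Stoichiometric O₂ = 3 × 463 = 1389 mol/s; O₂ fed = 1389 × 1.492 = 2072 mol/s.
N₂ fed = 2072 × 79/21 = 7796 mol/s.
Fuel reacted = 0.972 × 463 → ξ = 450 mol/s.
Outlet (n = n₀ + ν ξ):
  C₂H₅OH: 463 − 1(450) = 12.96
  O₂: 2072 − 3(450) = 722.3
  N₂: 7796 (inert)
  CO₂: 0 + 2(450) = 900.1
  H₂O: 0 + 3(450) = 1350

1350 mol/s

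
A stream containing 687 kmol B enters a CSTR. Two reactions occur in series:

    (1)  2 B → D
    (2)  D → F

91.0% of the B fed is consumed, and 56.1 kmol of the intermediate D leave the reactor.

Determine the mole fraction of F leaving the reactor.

Conversion of B: B consumed = 2ξ₁ = 0.91 × 687 → ξ₁ = 312.6 kmol.
D balance: n_D = 0 + 1ξ₁ − 1ξ₂ = 56.1 → ξ₂ = (1·312.6 − 56.1)/1 = 256.5 kmol.
Outlet amounts (n = n₀ + Σ ν·ξ):
  B: 687 − 2(312.6) = 61.83
  D: 0 + 1(312.6) − 1(256.5) = 56.1
  F: 0 + 1(256.5) = 256.5
Total out = 374.4 kmol; y_F = 256.5 / 374.4 = 0.685.

0.685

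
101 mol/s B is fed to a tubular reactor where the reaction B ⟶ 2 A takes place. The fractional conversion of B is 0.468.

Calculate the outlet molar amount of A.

B reacted = 0.468 × 101 = 47.27 mol/s; ν_B = −1, so ξ = 47.27/1 = 47.27 mol/s.
Outlet amounts (n = n₀ + ν ξ):
  B: 101 − 1(47.27) = 53.73
  A: 0 + 2(47.27) = 94.54

94.5 mol/s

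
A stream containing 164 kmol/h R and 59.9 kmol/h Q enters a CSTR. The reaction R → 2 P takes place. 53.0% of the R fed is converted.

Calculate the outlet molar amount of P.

174 kmol/h

R reacted = 0.53 × 164 = 86.92 kmol/h; ν_R = −1, so ξ = 86.92/1 = 86.92 kmol/h.
Outlet amounts (n = n₀ + ν ξ):
  R: 164 − 1(86.92) = 77.08
  P: 0 + 2(86.92) = 173.8
  Q: 59.9 (inert)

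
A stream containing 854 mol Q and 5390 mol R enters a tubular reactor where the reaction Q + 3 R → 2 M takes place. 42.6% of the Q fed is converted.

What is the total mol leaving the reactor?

5520 mol

Q reacted = 0.426 × 854 = 363.8 mol; ν_Q = −1, so ξ = 363.8/1 = 363.8 mol.
Outlet amounts (n = n₀ + ν ξ):
  Q: 854 − 1(363.8) = 490.2
  R: 5390 − 3(363.8) = 4299
  M: 0 + 2(363.8) = 727.6
Total out = 490.2 + 4299 + 727.6 = 5516 mol.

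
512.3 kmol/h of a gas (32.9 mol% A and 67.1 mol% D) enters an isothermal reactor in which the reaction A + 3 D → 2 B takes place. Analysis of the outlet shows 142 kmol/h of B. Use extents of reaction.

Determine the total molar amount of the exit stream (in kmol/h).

370 kmol/h

For B: n = n₀ + 2ξ → 142 = 0 + 2ξ, giving ξ = 71 kmol/h.
Outlet amounts (n = n₀ + ν ξ):
  A: 168.5 − 1(71) = 97.55
  D: 343.8 − 3(71) = 130.8
  B: 0 + 2(71) = 142
Total out = 97.55 + 130.8 + 142 = 370.3 kmol/h.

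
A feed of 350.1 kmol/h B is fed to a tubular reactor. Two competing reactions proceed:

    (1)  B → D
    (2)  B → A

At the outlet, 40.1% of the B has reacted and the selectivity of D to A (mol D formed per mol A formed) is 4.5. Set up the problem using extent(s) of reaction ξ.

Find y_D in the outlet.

0.328

Conversion of B: B consumed = 0.401 × 350.1 = 140.4 kmol/h = 1ξ₁ + 1ξ₂.
Selectivity: 1ξ₁ / (1ξ₂) = 4.5 → ξ₁ = 4.5 ξ₂.
Substitute: (1·4.5 + 1) ξ₂ = 140.4 → ξ₂ = 25.53 kmol/h, ξ₁ = 114.9 kmol/h.
Outlet amounts (n = n₀ + Σ ν·ξ):
  B: 350.1 − 1(114.9) − 1(25.53) = 209.7
  D: 0 + 1(114.9) = 114.9
  A: 0 + 1(25.53) = 25.53
Total out = 350.1 kmol/h; y_D = 114.9 / 350.1 = 0.3281.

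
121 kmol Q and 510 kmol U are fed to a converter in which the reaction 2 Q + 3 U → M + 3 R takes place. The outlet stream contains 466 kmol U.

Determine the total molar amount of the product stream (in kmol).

616 kmol

For U: n = n₀ − 3ξ → 466 = 510 − 3ξ, giving ξ = 14.67 kmol.
Outlet amounts (n = n₀ + ν ξ):
  Q: 121 − 2(14.67) = 91.67
  U: 510 − 3(14.67) = 466
  M: 0 + 1(14.67) = 14.67
  R: 0 + 3(14.67) = 44
Total out = 91.67 + 466 + 14.67 + 44 = 616.3 kmol.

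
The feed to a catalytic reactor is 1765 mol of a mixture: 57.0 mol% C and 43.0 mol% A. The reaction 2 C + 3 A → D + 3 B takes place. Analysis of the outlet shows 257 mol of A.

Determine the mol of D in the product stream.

167 mol

For A: n = n₀ − 3ξ → 257 = 759 − 3ξ, giving ξ = 167.3 mol.
Outlet amounts (n = n₀ + ν ξ):
  C: 1006 − 2(167.3) = 671.4
  A: 759 − 3(167.3) = 257
  D: 0 + 1(167.3) = 167.3
  B: 0 + 3(167.3) = 502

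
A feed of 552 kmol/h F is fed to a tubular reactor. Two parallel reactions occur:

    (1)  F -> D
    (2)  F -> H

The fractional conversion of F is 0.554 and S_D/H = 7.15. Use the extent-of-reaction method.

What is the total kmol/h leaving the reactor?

Conversion of F: F consumed = 0.554 × 552 = 305.8 kmol/h = 1ξ₁ + 1ξ₂.
Selectivity: 1ξ₁ / (1ξ₂) = 7.15 → ξ₁ = 7.15 ξ₂.
Substitute: (1·7.15 + 1) ξ₂ = 305.8 → ξ₂ = 37.52 kmol/h, ξ₁ = 268.3 kmol/h.
Outlet amounts (n = n₀ + Σ ν·ξ):
  F: 552 − 1(268.3) − 1(37.52) = 246.2
  D: 0 + 1(268.3) = 268.3
  H: 0 + 1(37.52) = 37.52
Total out = 246.2 + 268.3 + 37.52 = 552 kmol/h.

552 kmol/h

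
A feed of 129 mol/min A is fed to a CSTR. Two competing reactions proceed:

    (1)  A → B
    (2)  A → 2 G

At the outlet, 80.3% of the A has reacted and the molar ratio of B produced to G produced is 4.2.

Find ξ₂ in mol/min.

Conversion of A: A consumed = 0.803 × 129 = 103.6 mol/min = 1ξ₁ + 1ξ₂.
Selectivity: 1ξ₁ / (2ξ₂) = 4.2 → ξ₁ = 8.4 ξ₂.
Substitute: (1·8.4 + 1) ξ₂ = 103.6 → ξ₂ = 11.02 mol/min, ξ₁ = 92.57 mol/min.
Outlet amounts (n = n₀ + Σ ν·ξ):
  A: 129 − 1(92.57) − 1(11.02) = 25.41
  B: 0 + 1(92.57) = 92.57
  G: 0 + 2(11.02) = 22.04

ξ₂ = 11 mol/min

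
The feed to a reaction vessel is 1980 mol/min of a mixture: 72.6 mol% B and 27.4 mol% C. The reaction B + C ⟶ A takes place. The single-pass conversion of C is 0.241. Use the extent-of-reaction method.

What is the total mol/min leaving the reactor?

1850 mol/min

C reacted = 0.241 × 542.5 = 130.7 mol/min; ν_C = −1, so ξ = 130.7/1 = 130.7 mol/min.
Outlet amounts (n = n₀ + ν ξ):
  B: 1437 − 1(130.7) = 1307
  C: 542.5 − 1(130.7) = 411.8
  A: 0 + 1(130.7) = 130.7
Total out = 1307 + 411.8 + 130.7 = 1849 mol/min.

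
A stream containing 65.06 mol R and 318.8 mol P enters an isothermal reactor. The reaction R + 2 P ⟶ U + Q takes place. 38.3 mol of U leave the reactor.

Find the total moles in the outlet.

For U: n = n₀ + 1ξ → 38.3 = 0 + 1ξ, giving ξ = 38.3 mol.
Outlet amounts (n = n₀ + ν ξ):
  R: 65.06 − 1(38.3) = 26.76
  P: 318.8 − 2(38.3) = 242.2
  U: 0 + 1(38.3) = 38.3
  Q: 0 + 1(38.3) = 38.3
Total out = 26.76 + 242.2 + 38.3 + 38.3 = 345.6 mol.

346 mol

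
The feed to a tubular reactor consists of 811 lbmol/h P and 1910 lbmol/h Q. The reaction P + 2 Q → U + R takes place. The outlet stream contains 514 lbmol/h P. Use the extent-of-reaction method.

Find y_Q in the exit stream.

0.543

For P: n = n₀ − 1ξ → 514 = 811 − 1ξ, giving ξ = 297 lbmol/h.
Outlet amounts (n = n₀ + ν ξ):
  P: 811 − 1(297) = 514
  Q: 1910 − 2(297) = 1316
  U: 0 + 1(297) = 297
  R: 0 + 1(297) = 297
Total out = 2424 lbmol/h; y_Q = 1316 / 2424 = 0.5429.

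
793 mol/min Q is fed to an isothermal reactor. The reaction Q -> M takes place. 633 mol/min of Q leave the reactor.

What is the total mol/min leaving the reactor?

For Q: n = n₀ − 1ξ → 633 = 793 − 1ξ, giving ξ = 160 mol/min.
Outlet amounts (n = n₀ + ν ξ):
  Q: 793 − 1(160) = 633
  M: 0 + 1(160) = 160
Total out = 633 + 160 = 793 mol/min.

793 mol/min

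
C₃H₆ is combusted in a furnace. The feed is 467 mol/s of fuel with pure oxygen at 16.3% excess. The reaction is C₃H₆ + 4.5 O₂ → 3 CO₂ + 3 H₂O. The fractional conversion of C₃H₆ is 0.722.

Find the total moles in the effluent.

Stoichiometric O₂ = 4.5 × 467 = 2102 mol/s; O₂ fed = 2102 × 1.163 = 2444 mol/s.
Fuel reacted = 0.722 × 467 → ξ = 337.2 mol/s.
Outlet (n = n₀ + ν ξ):
  C₃H₆: 467 − 1(337.2) = 129.8
  O₂: 2444 − 4.5(337.2) = 926.8
  CO₂: 0 + 3(337.2) = 1012
  H₂O: 0 + 3(337.2) = 1012
Total out = 129.8 + 926.8 + 1012 + 1012 = 3080 mol/s.

3080 mol/s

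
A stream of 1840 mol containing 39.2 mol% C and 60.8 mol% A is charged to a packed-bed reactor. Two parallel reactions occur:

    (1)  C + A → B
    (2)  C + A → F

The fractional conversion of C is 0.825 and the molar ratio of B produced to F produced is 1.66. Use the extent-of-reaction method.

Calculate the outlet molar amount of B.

371 mol

Conversion of C: C consumed = 0.825 × 721.3 = 595.1 mol = 1ξ₁ + 1ξ₂.
Selectivity: 1ξ₁ / (1ξ₂) = 1.66 → ξ₁ = 1.66 ξ₂.
Substitute: (1·1.66 + 1) ξ₂ = 595.1 → ξ₂ = 223.7 mol, ξ₁ = 371.4 mol.
Outlet amounts (n = n₀ + Σ ν·ξ):
  C: 721.3 − 1(371.4) − 1(223.7) = 126.2
  A: 1119 − 1(371.4) − 1(223.7) = 523.7
  B: 0 + 1(371.4) = 371.4
  F: 0 + 1(223.7) = 223.7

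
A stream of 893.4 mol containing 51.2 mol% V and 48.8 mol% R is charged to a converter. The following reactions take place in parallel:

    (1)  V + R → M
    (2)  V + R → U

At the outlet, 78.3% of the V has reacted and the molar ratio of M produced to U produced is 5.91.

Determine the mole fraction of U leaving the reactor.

Conversion of V: V consumed = 0.783 × 457.4 = 358.2 mol = 1ξ₁ + 1ξ₂.
Selectivity: 1ξ₁ / (1ξ₂) = 5.91 → ξ₁ = 5.91 ξ₂.
Substitute: (1·5.91 + 1) ξ₂ = 358.2 → ξ₂ = 51.83 mol, ξ₁ = 306.3 mol.
Outlet amounts (n = n₀ + Σ ν·ξ):
  V: 457.4 − 1(306.3) − 1(51.83) = 99.26
  R: 436 − 1(306.3) − 1(51.83) = 77.82
  M: 0 + 1(306.3) = 306.3
  U: 0 + 1(51.83) = 51.83
Total out = 535.2 mol; y_U = 51.83 / 535.2 = 0.09684.

0.0968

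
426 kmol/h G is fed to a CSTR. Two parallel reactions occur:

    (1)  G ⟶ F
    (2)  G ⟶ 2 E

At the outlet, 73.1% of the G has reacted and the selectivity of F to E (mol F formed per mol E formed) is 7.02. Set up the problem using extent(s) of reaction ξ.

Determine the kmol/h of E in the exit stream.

41.4 kmol/h

Conversion of G: G consumed = 0.731 × 426 = 311.4 kmol/h = 1ξ₁ + 1ξ₂.
Selectivity: 1ξ₁ / (2ξ₂) = 7.02 → ξ₁ = 14.04 ξ₂.
Substitute: (1·14.04 + 1) ξ₂ = 311.4 → ξ₂ = 20.71 kmol/h, ξ₁ = 290.7 kmol/h.
Outlet amounts (n = n₀ + Σ ν·ξ):
  G: 426 − 1(290.7) − 1(20.71) = 114.6
  F: 0 + 1(290.7) = 290.7
  E: 0 + 2(20.71) = 41.41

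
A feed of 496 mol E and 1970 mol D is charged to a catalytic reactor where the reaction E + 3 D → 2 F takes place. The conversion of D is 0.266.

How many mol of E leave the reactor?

D reacted = 0.266 × 1970 = 524 mol; ν_D = −3, so ξ = 524/3 = 174.7 mol.
Outlet amounts (n = n₀ + ν ξ):
  E: 496 − 1(174.7) = 321.3
  D: 1970 − 3(174.7) = 1446
  F: 0 + 2(174.7) = 349.3

321 mol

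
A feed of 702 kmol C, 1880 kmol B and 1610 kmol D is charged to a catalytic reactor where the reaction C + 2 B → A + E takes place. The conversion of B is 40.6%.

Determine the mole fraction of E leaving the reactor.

B reacted = 0.406 × 1880 = 763.3 kmol; ν_B = −2, so ξ = 763.3/2 = 381.6 kmol.
Outlet amounts (n = n₀ + ν ξ):
  C: 702 − 1(381.6) = 320.4
  B: 1880 − 2(381.6) = 1117
  A: 0 + 1(381.6) = 381.6
  E: 0 + 1(381.6) = 381.6
  D: 1610 (inert)
Total out = 3810 kmol; y_E = 381.6 / 3810 = 0.1002.

0.1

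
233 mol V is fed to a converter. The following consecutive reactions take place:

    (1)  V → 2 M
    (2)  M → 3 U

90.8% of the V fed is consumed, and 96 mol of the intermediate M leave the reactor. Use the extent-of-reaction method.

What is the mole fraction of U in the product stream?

0.893

Conversion of V: V consumed = 1ξ₁ = 0.908 × 233 → ξ₁ = 211.6 mol.
M balance: n_M = 0 + 2ξ₁ − 1ξ₂ = 96 → ξ₂ = (2·211.6 − 96)/1 = 327.1 mol.
Outlet amounts (n = n₀ + Σ ν·ξ):
  V: 233 − 1(211.6) = 21.44
  M: 0 + 2(211.6) − 1(327.1) = 96
  U: 0 + 3(327.1) = 981.4
Total out = 1099 mol; y_U = 981.4 / 1099 = 0.8931.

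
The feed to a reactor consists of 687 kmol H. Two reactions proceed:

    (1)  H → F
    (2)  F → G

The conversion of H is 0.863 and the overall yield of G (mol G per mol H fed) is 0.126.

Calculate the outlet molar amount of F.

506 kmol

Conversion of H: H consumed = 1ξ₁ = 0.863 × 687 → ξ₁ = 592.9 kmol.
Yield of G: 1ξ₂ / 687 = 0.126 → ξ₂ = 86.56 kmol.
Outlet amounts (n = n₀ + Σ ν·ξ):
  H: 687 − 1(592.9) = 94.12
  F: 0 + 1(592.9) − 1(86.56) = 506.3
  G: 0 + 1(86.56) = 86.56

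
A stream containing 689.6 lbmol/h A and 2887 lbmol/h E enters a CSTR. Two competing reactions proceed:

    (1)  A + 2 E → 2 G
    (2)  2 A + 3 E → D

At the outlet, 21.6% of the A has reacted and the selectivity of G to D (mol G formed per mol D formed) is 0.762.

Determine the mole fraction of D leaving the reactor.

Conversion of A: A consumed = 0.216 × 689.6 = 149 lbmol/h = 1ξ₁ + 2ξ₂.
Selectivity: 2ξ₁ / (1ξ₂) = 0.762 → ξ₁ = 0.381 ξ₂.
Substitute: (1·0.381 + 2) ξ₂ = 149 → ξ₂ = 62.56 lbmol/h, ξ₁ = 23.84 lbmol/h.
Outlet amounts (n = n₀ + Σ ν·ξ):
  A: 689.6 − 1(23.84) − 2(62.56) = 540.6
  E: 2887 − 2(23.84) − 3(62.56) = 2652
  G: 0 + 2(23.84) = 47.67
  D: 0 + 1(62.56) = 62.56
Total out = 3303 lbmol/h; y_D = 62.56 / 3303 = 0.01894.

0.0189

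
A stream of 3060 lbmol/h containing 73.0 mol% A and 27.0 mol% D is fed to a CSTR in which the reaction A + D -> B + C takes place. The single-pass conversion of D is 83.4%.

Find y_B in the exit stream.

0.225

D reacted = 0.834 × 826.2 = 689.1 lbmol/h; ν_D = −1, so ξ = 689.1/1 = 689.1 lbmol/h.
Outlet amounts (n = n₀ + ν ξ):
  A: 2234 − 1(689.1) = 1545
  D: 826.2 − 1(689.1) = 137.1
  B: 0 + 1(689.1) = 689.1
  C: 0 + 1(689.1) = 689.1
Total out = 3060 lbmol/h; y_B = 689.1 / 3060 = 0.2252.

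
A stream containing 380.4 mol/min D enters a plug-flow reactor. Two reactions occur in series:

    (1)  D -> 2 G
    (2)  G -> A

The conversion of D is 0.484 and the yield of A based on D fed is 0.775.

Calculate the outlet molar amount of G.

Conversion of D: D consumed = 1ξ₁ = 0.484 × 380.4 → ξ₁ = 184.1 mol/min.
Yield of A: 1ξ₂ / 380.4 = 0.775 → ξ₂ = 294.8 mol/min.
Outlet amounts (n = n₀ + Σ ν·ξ):
  D: 380.4 − 1(184.1) = 196.3
  G: 0 + 2(184.1) − 1(294.8) = 73.42
  A: 0 + 1(294.8) = 294.8

73.4 mol/min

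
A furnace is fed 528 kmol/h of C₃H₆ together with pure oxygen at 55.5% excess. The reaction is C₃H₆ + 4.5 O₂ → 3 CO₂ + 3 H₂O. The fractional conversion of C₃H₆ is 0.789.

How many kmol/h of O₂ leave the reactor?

1820 kmol/h

Stoichiometric O₂ = 4.5 × 528 = 2376 kmol/h; O₂ fed = 2376 × 1.555 = 3695 kmol/h.
Fuel reacted = 0.789 × 528 → ξ = 416.6 kmol/h.
Outlet (n = n₀ + ν ξ):
  C₃H₆: 528 − 1(416.6) = 111.4
  O₂: 3695 − 4.5(416.6) = 1820
  CO₂: 0 + 3(416.6) = 1250
  H₂O: 0 + 3(416.6) = 1250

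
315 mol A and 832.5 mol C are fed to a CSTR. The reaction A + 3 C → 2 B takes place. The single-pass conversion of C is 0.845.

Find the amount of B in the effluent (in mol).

469 mol

C reacted = 0.845 × 832.5 = 703.5 mol; ν_C = −3, so ξ = 703.5/3 = 234.5 mol.
Outlet amounts (n = n₀ + ν ξ):
  A: 315 − 1(234.5) = 80.51
  C: 832.5 − 3(234.5) = 129
  B: 0 + 2(234.5) = 469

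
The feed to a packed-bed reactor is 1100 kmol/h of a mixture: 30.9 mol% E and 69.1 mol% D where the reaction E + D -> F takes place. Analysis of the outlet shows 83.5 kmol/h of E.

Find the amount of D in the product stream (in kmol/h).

504 kmol/h

For E: n = n₀ − 1ξ → 83.5 = 339.9 − 1ξ, giving ξ = 256.4 kmol/h.
Outlet amounts (n = n₀ + ν ξ):
  E: 339.9 − 1(256.4) = 83.5
  D: 760.1 − 1(256.4) = 503.7
  F: 0 + 1(256.4) = 256.4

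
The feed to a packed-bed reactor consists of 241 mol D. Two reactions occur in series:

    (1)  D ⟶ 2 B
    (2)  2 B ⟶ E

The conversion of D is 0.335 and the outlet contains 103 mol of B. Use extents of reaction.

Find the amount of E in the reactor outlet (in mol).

Conversion of D: D consumed = 1ξ₁ = 0.335 × 241 → ξ₁ = 80.73 mol.
B balance: n_B = 0 + 2ξ₁ − 2ξ₂ = 103 → ξ₂ = (2·80.73 − 103)/2 = 29.23 mol.
Outlet amounts (n = n₀ + Σ ν·ξ):
  D: 241 − 1(80.73) = 160.3
  B: 0 + 2(80.73) − 2(29.23) = 103
  E: 0 + 1(29.23) = 29.23

29.2 mol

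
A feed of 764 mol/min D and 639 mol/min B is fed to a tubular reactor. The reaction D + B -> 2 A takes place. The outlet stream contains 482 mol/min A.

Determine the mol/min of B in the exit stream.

398 mol/min

For A: n = n₀ + 2ξ → 482 = 0 + 2ξ, giving ξ = 241 mol/min.
Outlet amounts (n = n₀ + ν ξ):
  D: 764 − 1(241) = 523
  B: 639 − 1(241) = 398
  A: 0 + 2(241) = 482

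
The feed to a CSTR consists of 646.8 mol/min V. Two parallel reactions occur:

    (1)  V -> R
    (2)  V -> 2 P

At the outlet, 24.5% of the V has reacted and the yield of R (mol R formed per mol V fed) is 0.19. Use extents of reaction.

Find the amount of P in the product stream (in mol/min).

Yield of R: 1ξ₁ / 646.8 = 0.19 → ξ₁ = 122.9 mol/min.
Conversion of V: 1ξ₁ + 1ξ₂ = 0.245 × 646.8 = 158.5 → ξ₂ = 35.57 mol/min.
Outlet amounts (n = n₀ + Σ ν·ξ):
  V: 646.8 − 1(122.9) − 1(35.57) = 488.3
  R: 0 + 1(122.9) = 122.9
  P: 0 + 2(35.57) = 71.15

71.1 mol/min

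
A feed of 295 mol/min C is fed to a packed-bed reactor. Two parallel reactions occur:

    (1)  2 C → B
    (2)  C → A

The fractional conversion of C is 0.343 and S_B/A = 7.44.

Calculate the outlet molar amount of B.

Conversion of C: C consumed = 0.343 × 295 = 101.2 mol/min = 2ξ₁ + 1ξ₂.
Selectivity: 1ξ₁ / (1ξ₂) = 7.44 → ξ₁ = 7.44 ξ₂.
Substitute: (2·7.44 + 1) ξ₂ = 101.2 → ξ₂ = 6.372 mol/min, ξ₁ = 47.41 mol/min.
Outlet amounts (n = n₀ + Σ ν·ξ):
  C: 295 − 2(47.41) − 1(6.372) = 193.8
  B: 0 + 1(47.41) = 47.41
  A: 0 + 1(6.372) = 6.372

47.4 mol/min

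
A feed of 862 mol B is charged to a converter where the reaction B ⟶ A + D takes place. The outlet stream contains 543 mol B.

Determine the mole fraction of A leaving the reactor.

For B: n = n₀ − 1ξ → 543 = 862 − 1ξ, giving ξ = 319 mol.
Outlet amounts (n = n₀ + ν ξ):
  B: 862 − 1(319) = 543
  A: 0 + 1(319) = 319
  D: 0 + 1(319) = 319
Total out = 1181 mol; y_A = 319 / 1181 = 0.2701.

0.27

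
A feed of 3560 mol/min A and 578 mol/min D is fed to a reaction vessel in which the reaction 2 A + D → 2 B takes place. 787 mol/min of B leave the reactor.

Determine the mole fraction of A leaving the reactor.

0.741

For B: n = n₀ + 2ξ → 787 = 0 + 2ξ, giving ξ = 393.5 mol/min.
Outlet amounts (n = n₀ + ν ξ):
  A: 3560 − 2(393.5) = 2773
  D: 578 − 1(393.5) = 184.5
  B: 0 + 2(393.5) = 787
Total out = 3744 mol/min; y_A = 2773 / 3744 = 0.7406.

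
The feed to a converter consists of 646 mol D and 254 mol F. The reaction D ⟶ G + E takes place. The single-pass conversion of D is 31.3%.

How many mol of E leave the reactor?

202 mol

D reacted = 0.313 × 646 = 202.2 mol; ν_D = −1, so ξ = 202.2/1 = 202.2 mol.
Outlet amounts (n = n₀ + ν ξ):
  D: 646 − 1(202.2) = 443.8
  G: 0 + 1(202.2) = 202.2
  E: 0 + 1(202.2) = 202.2
  F: 254 (inert)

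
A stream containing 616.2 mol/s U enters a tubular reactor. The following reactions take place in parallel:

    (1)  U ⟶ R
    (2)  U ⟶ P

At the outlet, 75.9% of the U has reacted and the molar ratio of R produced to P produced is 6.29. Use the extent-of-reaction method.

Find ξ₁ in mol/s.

ξ₁ = 404 mol/s

Conversion of U: U consumed = 0.759 × 616.2 = 467.7 mol/s = 1ξ₁ + 1ξ₂.
Selectivity: 1ξ₁ / (1ξ₂) = 6.29 → ξ₁ = 6.29 ξ₂.
Substitute: (1·6.29 + 1) ξ₂ = 467.7 → ξ₂ = 64.16 mol/s, ξ₁ = 403.5 mol/s.
Outlet amounts (n = n₀ + Σ ν·ξ):
  U: 616.2 − 1(403.5) − 1(64.16) = 148.5
  R: 0 + 1(403.5) = 403.5
  P: 0 + 1(64.16) = 64.16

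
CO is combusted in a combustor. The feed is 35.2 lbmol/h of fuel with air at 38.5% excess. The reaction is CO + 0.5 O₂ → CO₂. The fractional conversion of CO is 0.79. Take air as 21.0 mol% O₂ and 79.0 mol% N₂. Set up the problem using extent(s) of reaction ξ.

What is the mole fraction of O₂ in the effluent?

Stoichiometric O₂ = 0.5 × 35.2 = 17.6 lbmol/h; O₂ fed = 17.6 × 1.385 = 24.38 lbmol/h.
N₂ fed = 24.38 × 79/21 = 91.7 lbmol/h.
Fuel reacted = 0.79 × 35.2 → ξ = 27.81 lbmol/h.
Outlet (n = n₀ + ν ξ):
  CO: 35.2 − 1(27.81) = 7.392
  O₂: 24.38 − 0.5(27.81) = 10.47
  N₂: 91.7 (inert)
  CO₂: 0 + 1(27.81) = 27.81
Total out = 137.4 lbmol/h; y_O₂ = 10.47 / 137.4 = 0.07623.

0.0762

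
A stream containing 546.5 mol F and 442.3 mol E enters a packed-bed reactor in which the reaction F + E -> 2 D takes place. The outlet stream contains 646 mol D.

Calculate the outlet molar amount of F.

224 mol

For D: n = n₀ + 2ξ → 646 = 0 + 2ξ, giving ξ = 323 mol.
Outlet amounts (n = n₀ + ν ξ):
  F: 546.5 − 1(323) = 223.5
  E: 442.3 − 1(323) = 119.3
  D: 0 + 2(323) = 646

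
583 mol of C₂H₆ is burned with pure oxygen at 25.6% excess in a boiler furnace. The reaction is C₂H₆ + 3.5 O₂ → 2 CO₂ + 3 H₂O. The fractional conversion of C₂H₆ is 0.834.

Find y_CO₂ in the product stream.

0.287

Stoichiometric O₂ = 3.5 × 583 = 2040 mol; O₂ fed = 2040 × 1.256 = 2563 mol.
Fuel reacted = 0.834 × 583 → ξ = 486.2 mol.
Outlet (n = n₀ + ν ξ):
  C₂H₆: 583 − 1(486.2) = 96.78
  O₂: 2563 − 3.5(486.2) = 861.1
  CO₂: 0 + 2(486.2) = 972.4
  H₂O: 0 + 3(486.2) = 1459
Total out = 3389 mol; y_CO₂ = 972.4 / 3389 = 0.2869.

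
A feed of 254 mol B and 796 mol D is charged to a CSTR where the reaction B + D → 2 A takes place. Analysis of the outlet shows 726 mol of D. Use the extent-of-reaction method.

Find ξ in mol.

For D: n = n₀ − 1ξ → 726 = 796 − 1ξ, giving ξ = 70 mol.
Outlet amounts (n = n₀ + ν ξ):
  B: 254 − 1(70) = 184
  D: 796 − 1(70) = 726
  A: 0 + 2(70) = 140

ξ = 70 mol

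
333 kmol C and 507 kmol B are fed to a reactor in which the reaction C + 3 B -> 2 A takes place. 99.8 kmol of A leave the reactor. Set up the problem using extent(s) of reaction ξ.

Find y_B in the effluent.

0.483

For A: n = n₀ + 2ξ → 99.8 = 0 + 2ξ, giving ξ = 49.9 kmol.
Outlet amounts (n = n₀ + ν ξ):
  C: 333 − 1(49.9) = 283.1
  B: 507 − 3(49.9) = 357.3
  A: 0 + 2(49.9) = 99.8
Total out = 740.2 kmol; y_B = 357.3 / 740.2 = 0.4827.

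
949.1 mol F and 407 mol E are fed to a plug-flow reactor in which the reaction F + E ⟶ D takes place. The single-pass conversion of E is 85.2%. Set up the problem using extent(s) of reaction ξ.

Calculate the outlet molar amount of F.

E reacted = 0.852 × 407 = 346.8 mol; ν_E = −1, so ξ = 346.8/1 = 346.8 mol.
Outlet amounts (n = n₀ + ν ξ):
  F: 949.1 − 1(346.8) = 602.3
  E: 407 − 1(346.8) = 60.24
  D: 0 + 1(346.8) = 346.8

602 mol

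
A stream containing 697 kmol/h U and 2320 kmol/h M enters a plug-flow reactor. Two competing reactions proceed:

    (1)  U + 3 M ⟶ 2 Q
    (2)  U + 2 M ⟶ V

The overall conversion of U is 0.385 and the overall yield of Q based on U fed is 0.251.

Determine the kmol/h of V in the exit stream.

181 kmol/h

Yield of Q: 2ξ₁ / 697 = 0.251 → ξ₁ = 87.47 kmol/h.
Conversion of U: 1ξ₁ + 1ξ₂ = 0.385 × 697 = 268.3 → ξ₂ = 180.9 kmol/h.
Outlet amounts (n = n₀ + Σ ν·ξ):
  U: 697 − 1(87.47) − 1(180.9) = 428.7
  M: 2320 − 3(87.47) − 2(180.9) = 1696
  Q: 0 + 2(87.47) = 174.9
  V: 0 + 1(180.9) = 180.9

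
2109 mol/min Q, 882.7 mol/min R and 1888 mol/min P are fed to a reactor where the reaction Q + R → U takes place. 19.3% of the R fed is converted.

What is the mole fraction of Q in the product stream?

R reacted = 0.193 × 882.7 = 170.4 mol/min; ν_R = −1, so ξ = 170.4/1 = 170.4 mol/min.
Outlet amounts (n = n₀ + ν ξ):
  Q: 2109 − 1(170.4) = 1939
  R: 882.7 − 1(170.4) = 712.3
  U: 0 + 1(170.4) = 170.4
  P: 1888 (inert)
Total out = 4709 mol/min; y_Q = 1939 / 4709 = 0.4117.

0.412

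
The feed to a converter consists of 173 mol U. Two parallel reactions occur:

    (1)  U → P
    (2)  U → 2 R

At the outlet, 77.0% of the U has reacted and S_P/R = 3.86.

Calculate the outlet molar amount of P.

Conversion of U: U consumed = 0.77 × 173 = 133.2 mol = 1ξ₁ + 1ξ₂.
Selectivity: 1ξ₁ / (2ξ₂) = 3.86 → ξ₁ = 7.72 ξ₂.
Substitute: (1·7.72 + 1) ξ₂ = 133.2 → ξ₂ = 15.28 mol, ξ₁ = 117.9 mol.
Outlet amounts (n = n₀ + Σ ν·ξ):
  U: 173 − 1(117.9) − 1(15.28) = 39.79
  P: 0 + 1(117.9) = 117.9
  R: 0 + 2(15.28) = 30.55

118 mol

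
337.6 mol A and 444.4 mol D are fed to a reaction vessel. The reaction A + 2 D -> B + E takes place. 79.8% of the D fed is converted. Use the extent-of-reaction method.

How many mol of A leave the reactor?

D reacted = 0.798 × 444.4 = 354.6 mol; ν_D = −2, so ξ = 354.6/2 = 177.3 mol.
Outlet amounts (n = n₀ + ν ξ):
  A: 337.6 − 1(177.3) = 160.3
  D: 444.4 − 2(177.3) = 89.77
  B: 0 + 1(177.3) = 177.3
  E: 0 + 1(177.3) = 177.3

160 mol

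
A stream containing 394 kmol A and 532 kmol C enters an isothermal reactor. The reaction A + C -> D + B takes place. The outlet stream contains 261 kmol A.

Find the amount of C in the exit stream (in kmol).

399 kmol

For A: n = n₀ − 1ξ → 261 = 394 − 1ξ, giving ξ = 133 kmol.
Outlet amounts (n = n₀ + ν ξ):
  A: 394 − 1(133) = 261
  C: 532 − 1(133) = 399
  D: 0 + 1(133) = 133
  B: 0 + 1(133) = 133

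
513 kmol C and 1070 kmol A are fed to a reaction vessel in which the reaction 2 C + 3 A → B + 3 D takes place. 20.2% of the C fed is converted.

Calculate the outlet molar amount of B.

C reacted = 0.202 × 513 = 103.6 kmol; ν_C = −2, so ξ = 103.6/2 = 51.81 kmol.
Outlet amounts (n = n₀ + ν ξ):
  C: 513 − 2(51.81) = 409.4
  A: 1070 − 3(51.81) = 914.6
  B: 0 + 1(51.81) = 51.81
  D: 0 + 3(51.81) = 155.4

51.8 kmol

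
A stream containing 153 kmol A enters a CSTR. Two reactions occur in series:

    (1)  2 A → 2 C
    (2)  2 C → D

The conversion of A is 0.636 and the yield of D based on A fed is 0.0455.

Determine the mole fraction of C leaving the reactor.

0.571

Conversion of A: A consumed = 2ξ₁ = 0.636 × 153 → ξ₁ = 48.65 kmol.
Yield of D: 1ξ₂ / 153 = 0.0455 → ξ₂ = 6.962 kmol.
Outlet amounts (n = n₀ + Σ ν·ξ):
  A: 153 − 2(48.65) = 55.69
  C: 0 + 2(48.65) − 2(6.962) = 83.39
  D: 0 + 1(6.962) = 6.962
Total out = 146 kmol; y_C = 83.39 / 146 = 0.571.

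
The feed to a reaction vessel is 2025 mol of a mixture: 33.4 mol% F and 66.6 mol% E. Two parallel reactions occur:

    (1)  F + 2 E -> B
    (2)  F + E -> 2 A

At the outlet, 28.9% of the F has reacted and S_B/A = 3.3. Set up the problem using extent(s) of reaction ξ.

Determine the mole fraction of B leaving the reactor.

0.101

Conversion of F: F consumed = 0.289 × 676.4 = 195.5 mol = 1ξ₁ + 1ξ₂.
Selectivity: 1ξ₁ / (2ξ₂) = 3.3 → ξ₁ = 6.6 ξ₂.
Substitute: (1·6.6 + 1) ξ₂ = 195.5 → ξ₂ = 25.72 mol, ξ₁ = 169.7 mol.
Outlet amounts (n = n₀ + Σ ν·ξ):
  F: 676.4 − 1(169.7) − 1(25.72) = 480.9
  E: 1349 − 2(169.7) − 1(25.72) = 983.4
  B: 0 + 1(169.7) = 169.7
  A: 0 + 2(25.72) = 51.44
Total out = 1686 mol; y_B = 169.7 / 1686 = 0.1007.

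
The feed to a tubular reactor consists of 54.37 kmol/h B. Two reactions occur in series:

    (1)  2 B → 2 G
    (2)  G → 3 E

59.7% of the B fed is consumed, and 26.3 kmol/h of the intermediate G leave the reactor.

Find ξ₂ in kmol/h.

Conversion of B: B consumed = 2ξ₁ = 0.597 × 54.37 → ξ₁ = 16.23 kmol/h.
G balance: n_G = 0 + 2ξ₁ − 1ξ₂ = 26.3 → ξ₂ = (2·16.23 − 26.3)/1 = 6.159 kmol/h.
Outlet amounts (n = n₀ + Σ ν·ξ):
  B: 54.37 − 2(16.23) = 21.91
  G: 0 + 2(16.23) − 1(6.159) = 26.3
  E: 0 + 3(6.159) = 18.48

ξ₂ = 6.16 kmol/h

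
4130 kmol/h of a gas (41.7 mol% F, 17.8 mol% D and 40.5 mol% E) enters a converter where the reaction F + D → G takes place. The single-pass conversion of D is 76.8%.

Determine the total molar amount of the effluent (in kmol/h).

D reacted = 0.768 × 735.1 = 564.6 kmol/h; ν_D = −1, so ξ = 564.6/1 = 564.6 kmol/h.
Outlet amounts (n = n₀ + ν ξ):
  F: 1722 − 1(564.6) = 1158
  D: 735.1 − 1(564.6) = 170.6
  G: 0 + 1(564.6) = 564.6
  E: 1673 (inert)
Total out = 1158 + 170.6 + 564.6 + 1673 = 3565 kmol/h.

3570 kmol/h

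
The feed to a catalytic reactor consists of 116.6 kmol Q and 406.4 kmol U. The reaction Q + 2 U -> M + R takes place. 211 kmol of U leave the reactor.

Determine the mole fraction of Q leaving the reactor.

0.0444

For U: n = n₀ − 2ξ → 211 = 406.4 − 2ξ, giving ξ = 97.7 kmol.
Outlet amounts (n = n₀ + ν ξ):
  Q: 116.6 − 1(97.7) = 18.9
  U: 406.4 − 2(97.7) = 211
  M: 0 + 1(97.7) = 97.7
  R: 0 + 1(97.7) = 97.7
Total out = 425.3 kmol; y_Q = 18.9 / 425.3 = 0.04444.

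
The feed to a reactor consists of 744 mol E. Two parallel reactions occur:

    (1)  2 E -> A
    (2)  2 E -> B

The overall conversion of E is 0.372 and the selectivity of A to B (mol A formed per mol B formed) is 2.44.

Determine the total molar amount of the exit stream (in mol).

606 mol

Conversion of E: E consumed = 0.372 × 744 = 276.8 mol = 2ξ₁ + 2ξ₂.
Selectivity: 1ξ₁ / (1ξ₂) = 2.44 → ξ₁ = 2.44 ξ₂.
Substitute: (2·2.44 + 2) ξ₂ = 276.8 → ξ₂ = 40.23 mol, ξ₁ = 98.16 mol.
Outlet amounts (n = n₀ + Σ ν·ξ):
  E: 744 − 2(98.16) − 2(40.23) = 467.2
  A: 0 + 1(98.16) = 98.16
  B: 0 + 1(40.23) = 40.23
Total out = 467.2 + 98.16 + 40.23 = 605.6 mol.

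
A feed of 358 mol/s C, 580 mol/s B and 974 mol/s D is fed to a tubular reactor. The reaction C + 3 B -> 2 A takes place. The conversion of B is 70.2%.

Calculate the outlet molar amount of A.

271 mol/s

B reacted = 0.702 × 580 = 407.2 mol/s; ν_B = −3, so ξ = 407.2/3 = 135.7 mol/s.
Outlet amounts (n = n₀ + ν ξ):
  C: 358 − 1(135.7) = 222.3
  B: 580 − 3(135.7) = 172.8
  A: 0 + 2(135.7) = 271.4
  D: 974 (inert)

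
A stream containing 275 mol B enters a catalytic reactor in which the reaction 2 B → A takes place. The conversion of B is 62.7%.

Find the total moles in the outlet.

B reacted = 0.627 × 275 = 172.4 mol; ν_B = −2, so ξ = 172.4/2 = 86.21 mol.
Outlet amounts (n = n₀ + ν ξ):
  B: 275 − 2(86.21) = 102.6
  A: 0 + 1(86.21) = 86.21
Total out = 102.6 + 86.21 = 188.8 mol.

189 mol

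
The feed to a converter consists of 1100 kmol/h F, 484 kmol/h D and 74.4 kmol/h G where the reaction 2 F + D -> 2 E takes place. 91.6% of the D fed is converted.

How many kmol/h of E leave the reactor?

D reacted = 0.916 × 484 = 443.3 kmol/h; ν_D = −1, so ξ = 443.3/1 = 443.3 kmol/h.
Outlet amounts (n = n₀ + ν ξ):
  F: 1100 − 2(443.3) = 213.3
  D: 484 − 1(443.3) = 40.66
  E: 0 + 2(443.3) = 886.7
  G: 74.4 (inert)

887 kmol/h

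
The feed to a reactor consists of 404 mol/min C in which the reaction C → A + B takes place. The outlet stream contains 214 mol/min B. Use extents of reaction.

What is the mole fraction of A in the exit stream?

For B: n = n₀ + 1ξ → 214 = 0 + 1ξ, giving ξ = 214 mol/min.
Outlet amounts (n = n₀ + ν ξ):
  C: 404 − 1(214) = 190
  A: 0 + 1(214) = 214
  B: 0 + 1(214) = 214
Total out = 618 mol/min; y_A = 214 / 618 = 0.3463.

0.346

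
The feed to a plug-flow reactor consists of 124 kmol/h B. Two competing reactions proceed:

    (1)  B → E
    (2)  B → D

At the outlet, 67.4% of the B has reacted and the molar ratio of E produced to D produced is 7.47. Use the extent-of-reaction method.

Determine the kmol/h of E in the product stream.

73.7 kmol/h

Conversion of B: B consumed = 0.674 × 124 = 83.58 kmol/h = 1ξ₁ + 1ξ₂.
Selectivity: 1ξ₁ / (1ξ₂) = 7.47 → ξ₁ = 7.47 ξ₂.
Substitute: (1·7.47 + 1) ξ₂ = 83.58 → ξ₂ = 9.867 kmol/h, ξ₁ = 73.71 kmol/h.
Outlet amounts (n = n₀ + Σ ν·ξ):
  B: 124 − 1(73.71) − 1(9.867) = 40.42
  E: 0 + 1(73.71) = 73.71
  D: 0 + 1(9.867) = 9.867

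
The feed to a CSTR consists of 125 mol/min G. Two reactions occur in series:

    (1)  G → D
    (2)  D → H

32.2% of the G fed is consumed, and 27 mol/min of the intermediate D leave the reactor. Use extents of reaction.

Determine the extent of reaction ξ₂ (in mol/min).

Conversion of G: G consumed = 1ξ₁ = 0.322 × 125 → ξ₁ = 40.25 mol/min.
D balance: n_D = 0 + 1ξ₁ − 1ξ₂ = 27 → ξ₂ = (1·40.25 − 27)/1 = 13.25 mol/min.
Outlet amounts (n = n₀ + Σ ν·ξ):
  G: 125 − 1(40.25) = 84.75
  D: 0 + 1(40.25) − 1(13.25) = 27
  H: 0 + 1(13.25) = 13.25

ξ₂ = 13.2 mol/min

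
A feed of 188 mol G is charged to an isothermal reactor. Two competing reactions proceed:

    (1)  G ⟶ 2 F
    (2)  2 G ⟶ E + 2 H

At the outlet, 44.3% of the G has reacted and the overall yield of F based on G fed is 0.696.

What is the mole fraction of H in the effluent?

Yield of F: 2ξ₁ / 188 = 0.696 → ξ₁ = 65.42 mol.
Conversion of G: 1ξ₁ + 2ξ₂ = 0.443 × 188 = 83.28 → ξ₂ = 8.93 mol.
Outlet amounts (n = n₀ + Σ ν·ξ):
  G: 188 − 1(65.42) − 2(8.93) = 104.7
  F: 0 + 2(65.42) = 130.8
  E: 0 + 1(8.93) = 8.93
  H: 0 + 2(8.93) = 17.86
Total out = 262.4 mol; y_H = 17.86 / 262.4 = 0.06808.

0.0681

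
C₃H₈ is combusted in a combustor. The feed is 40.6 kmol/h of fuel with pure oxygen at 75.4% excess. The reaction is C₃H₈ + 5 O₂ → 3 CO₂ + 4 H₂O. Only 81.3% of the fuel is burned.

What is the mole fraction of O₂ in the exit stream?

Stoichiometric O₂ = 5 × 40.6 = 203 kmol/h; O₂ fed = 203 × 1.754 = 356.1 kmol/h.
Fuel reacted = 0.813 × 40.6 → ξ = 33.01 kmol/h.
Outlet (n = n₀ + ν ξ):
  C₃H₈: 40.6 − 1(33.01) = 7.592
  O₂: 356.1 − 5(33.01) = 191
  CO₂: 0 + 3(33.01) = 99.02
  H₂O: 0 + 4(33.01) = 132
Total out = 429.7 kmol/h; y_O₂ = 191 / 429.7 = 0.4446.

0.445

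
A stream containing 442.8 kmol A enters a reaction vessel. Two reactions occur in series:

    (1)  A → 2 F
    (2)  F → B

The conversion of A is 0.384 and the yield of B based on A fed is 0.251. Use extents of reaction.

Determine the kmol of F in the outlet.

229 kmol

Conversion of A: A consumed = 1ξ₁ = 0.384 × 442.8 → ξ₁ = 170 kmol.
Yield of B: 1ξ₂ / 442.8 = 0.251 → ξ₂ = 111.1 kmol.
Outlet amounts (n = n₀ + Σ ν·ξ):
  A: 442.8 − 1(170) = 272.8
  F: 0 + 2(170) − 1(111.1) = 228.9
  B: 0 + 1(111.1) = 111.1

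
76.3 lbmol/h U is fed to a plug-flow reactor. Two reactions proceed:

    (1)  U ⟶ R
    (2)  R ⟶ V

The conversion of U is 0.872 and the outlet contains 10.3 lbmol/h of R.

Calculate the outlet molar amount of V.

56.2 lbmol/h

Conversion of U: U consumed = 1ξ₁ = 0.872 × 76.3 → ξ₁ = 66.53 lbmol/h.
R balance: n_R = 0 + 1ξ₁ − 1ξ₂ = 10.3 → ξ₂ = (1·66.53 − 10.3)/1 = 56.23 lbmol/h.
Outlet amounts (n = n₀ + Σ ν·ξ):
  U: 76.3 − 1(66.53) = 9.766
  R: 0 + 1(66.53) − 1(56.23) = 10.3
  V: 0 + 1(56.23) = 56.23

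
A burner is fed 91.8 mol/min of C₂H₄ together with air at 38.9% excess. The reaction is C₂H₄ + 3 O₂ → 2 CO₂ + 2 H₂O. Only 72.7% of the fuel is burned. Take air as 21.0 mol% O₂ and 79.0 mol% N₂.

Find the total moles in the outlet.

Stoichiometric O₂ = 3 × 91.8 = 275.4 mol/min; O₂ fed = 275.4 × 1.389 = 382.5 mol/min.
N₂ fed = 382.5 × 79/21 = 1439 mol/min.
Fuel reacted = 0.727 × 91.8 → ξ = 66.74 mol/min.
Outlet (n = n₀ + ν ξ):
  C₂H₄: 91.8 − 1(66.74) = 25.06
  O₂: 382.5 − 3(66.74) = 182.3
  N₂: 1439 (inert)
  CO₂: 0 + 2(66.74) = 133.5
  H₂O: 0 + 2(66.74) = 133.5
Total out = 25.06 + 182.3 + 1439 + 133.5 + 133.5 = 1913 mol/min.

1910 mol/min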